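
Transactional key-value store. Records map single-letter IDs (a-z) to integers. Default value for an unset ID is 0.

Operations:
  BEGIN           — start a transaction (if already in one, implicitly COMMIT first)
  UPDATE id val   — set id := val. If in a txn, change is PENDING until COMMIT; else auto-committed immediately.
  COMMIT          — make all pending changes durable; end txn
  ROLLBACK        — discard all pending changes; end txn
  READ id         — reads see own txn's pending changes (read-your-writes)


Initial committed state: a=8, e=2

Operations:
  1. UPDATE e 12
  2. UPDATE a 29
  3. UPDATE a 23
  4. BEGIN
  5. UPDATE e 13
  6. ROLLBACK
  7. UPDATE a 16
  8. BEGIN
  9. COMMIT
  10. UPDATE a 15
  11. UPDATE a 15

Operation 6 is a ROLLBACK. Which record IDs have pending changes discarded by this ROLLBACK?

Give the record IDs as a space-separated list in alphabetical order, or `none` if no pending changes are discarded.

Answer: e

Derivation:
Initial committed: {a=8, e=2}
Op 1: UPDATE e=12 (auto-commit; committed e=12)
Op 2: UPDATE a=29 (auto-commit; committed a=29)
Op 3: UPDATE a=23 (auto-commit; committed a=23)
Op 4: BEGIN: in_txn=True, pending={}
Op 5: UPDATE e=13 (pending; pending now {e=13})
Op 6: ROLLBACK: discarded pending ['e']; in_txn=False
Op 7: UPDATE a=16 (auto-commit; committed a=16)
Op 8: BEGIN: in_txn=True, pending={}
Op 9: COMMIT: merged [] into committed; committed now {a=16, e=12}
Op 10: UPDATE a=15 (auto-commit; committed a=15)
Op 11: UPDATE a=15 (auto-commit; committed a=15)
ROLLBACK at op 6 discards: ['e']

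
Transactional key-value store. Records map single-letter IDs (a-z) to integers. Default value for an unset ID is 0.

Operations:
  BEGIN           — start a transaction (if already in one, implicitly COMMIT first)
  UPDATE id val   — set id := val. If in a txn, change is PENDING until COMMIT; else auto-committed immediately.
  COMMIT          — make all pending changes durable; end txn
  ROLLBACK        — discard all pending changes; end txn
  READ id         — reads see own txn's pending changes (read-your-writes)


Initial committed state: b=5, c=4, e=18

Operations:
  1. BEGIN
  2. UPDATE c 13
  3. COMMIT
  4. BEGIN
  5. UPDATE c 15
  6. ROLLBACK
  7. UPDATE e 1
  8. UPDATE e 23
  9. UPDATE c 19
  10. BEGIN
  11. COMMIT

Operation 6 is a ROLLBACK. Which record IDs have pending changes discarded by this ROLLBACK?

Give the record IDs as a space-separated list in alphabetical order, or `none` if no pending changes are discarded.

Initial committed: {b=5, c=4, e=18}
Op 1: BEGIN: in_txn=True, pending={}
Op 2: UPDATE c=13 (pending; pending now {c=13})
Op 3: COMMIT: merged ['c'] into committed; committed now {b=5, c=13, e=18}
Op 4: BEGIN: in_txn=True, pending={}
Op 5: UPDATE c=15 (pending; pending now {c=15})
Op 6: ROLLBACK: discarded pending ['c']; in_txn=False
Op 7: UPDATE e=1 (auto-commit; committed e=1)
Op 8: UPDATE e=23 (auto-commit; committed e=23)
Op 9: UPDATE c=19 (auto-commit; committed c=19)
Op 10: BEGIN: in_txn=True, pending={}
Op 11: COMMIT: merged [] into committed; committed now {b=5, c=19, e=23}
ROLLBACK at op 6 discards: ['c']

Answer: c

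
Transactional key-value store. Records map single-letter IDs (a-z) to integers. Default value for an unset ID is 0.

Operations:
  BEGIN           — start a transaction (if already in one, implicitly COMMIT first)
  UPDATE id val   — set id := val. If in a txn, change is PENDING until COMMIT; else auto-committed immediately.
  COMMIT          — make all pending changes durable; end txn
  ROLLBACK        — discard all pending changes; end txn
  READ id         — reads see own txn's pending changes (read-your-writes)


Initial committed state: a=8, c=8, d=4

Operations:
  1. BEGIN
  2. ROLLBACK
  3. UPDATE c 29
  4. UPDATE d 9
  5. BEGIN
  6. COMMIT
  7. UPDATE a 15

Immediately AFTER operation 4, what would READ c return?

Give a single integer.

Initial committed: {a=8, c=8, d=4}
Op 1: BEGIN: in_txn=True, pending={}
Op 2: ROLLBACK: discarded pending []; in_txn=False
Op 3: UPDATE c=29 (auto-commit; committed c=29)
Op 4: UPDATE d=9 (auto-commit; committed d=9)
After op 4: visible(c) = 29 (pending={}, committed={a=8, c=29, d=9})

Answer: 29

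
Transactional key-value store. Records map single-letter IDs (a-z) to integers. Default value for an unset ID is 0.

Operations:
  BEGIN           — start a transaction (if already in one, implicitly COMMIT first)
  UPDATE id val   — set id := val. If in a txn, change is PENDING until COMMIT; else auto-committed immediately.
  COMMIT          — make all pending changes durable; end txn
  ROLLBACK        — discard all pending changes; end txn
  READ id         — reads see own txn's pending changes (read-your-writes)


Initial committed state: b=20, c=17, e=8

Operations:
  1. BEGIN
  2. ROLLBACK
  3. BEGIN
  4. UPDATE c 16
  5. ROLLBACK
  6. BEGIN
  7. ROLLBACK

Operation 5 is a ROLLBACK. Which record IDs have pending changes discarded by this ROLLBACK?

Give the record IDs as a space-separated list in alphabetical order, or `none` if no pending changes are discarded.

Answer: c

Derivation:
Initial committed: {b=20, c=17, e=8}
Op 1: BEGIN: in_txn=True, pending={}
Op 2: ROLLBACK: discarded pending []; in_txn=False
Op 3: BEGIN: in_txn=True, pending={}
Op 4: UPDATE c=16 (pending; pending now {c=16})
Op 5: ROLLBACK: discarded pending ['c']; in_txn=False
Op 6: BEGIN: in_txn=True, pending={}
Op 7: ROLLBACK: discarded pending []; in_txn=False
ROLLBACK at op 5 discards: ['c']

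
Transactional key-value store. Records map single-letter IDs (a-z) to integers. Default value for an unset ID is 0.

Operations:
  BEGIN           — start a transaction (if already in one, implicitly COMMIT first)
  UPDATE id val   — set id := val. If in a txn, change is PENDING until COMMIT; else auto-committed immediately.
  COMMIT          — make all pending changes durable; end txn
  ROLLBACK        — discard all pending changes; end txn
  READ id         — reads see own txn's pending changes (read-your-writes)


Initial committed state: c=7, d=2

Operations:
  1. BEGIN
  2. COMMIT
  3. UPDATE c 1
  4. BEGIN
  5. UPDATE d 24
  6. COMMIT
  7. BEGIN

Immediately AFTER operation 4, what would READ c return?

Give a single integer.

Initial committed: {c=7, d=2}
Op 1: BEGIN: in_txn=True, pending={}
Op 2: COMMIT: merged [] into committed; committed now {c=7, d=2}
Op 3: UPDATE c=1 (auto-commit; committed c=1)
Op 4: BEGIN: in_txn=True, pending={}
After op 4: visible(c) = 1 (pending={}, committed={c=1, d=2})

Answer: 1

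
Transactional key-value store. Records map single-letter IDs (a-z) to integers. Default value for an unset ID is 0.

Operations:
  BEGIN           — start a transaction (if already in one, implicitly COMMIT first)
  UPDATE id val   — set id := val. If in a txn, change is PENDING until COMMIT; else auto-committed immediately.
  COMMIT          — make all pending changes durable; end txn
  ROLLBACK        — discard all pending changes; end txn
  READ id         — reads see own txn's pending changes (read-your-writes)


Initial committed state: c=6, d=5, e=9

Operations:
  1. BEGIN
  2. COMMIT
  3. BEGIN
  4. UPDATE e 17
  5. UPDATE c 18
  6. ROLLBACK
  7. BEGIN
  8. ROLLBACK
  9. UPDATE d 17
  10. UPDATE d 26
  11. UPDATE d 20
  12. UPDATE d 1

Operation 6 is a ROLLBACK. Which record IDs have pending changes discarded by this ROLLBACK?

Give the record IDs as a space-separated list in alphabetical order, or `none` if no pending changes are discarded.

Answer: c e

Derivation:
Initial committed: {c=6, d=5, e=9}
Op 1: BEGIN: in_txn=True, pending={}
Op 2: COMMIT: merged [] into committed; committed now {c=6, d=5, e=9}
Op 3: BEGIN: in_txn=True, pending={}
Op 4: UPDATE e=17 (pending; pending now {e=17})
Op 5: UPDATE c=18 (pending; pending now {c=18, e=17})
Op 6: ROLLBACK: discarded pending ['c', 'e']; in_txn=False
Op 7: BEGIN: in_txn=True, pending={}
Op 8: ROLLBACK: discarded pending []; in_txn=False
Op 9: UPDATE d=17 (auto-commit; committed d=17)
Op 10: UPDATE d=26 (auto-commit; committed d=26)
Op 11: UPDATE d=20 (auto-commit; committed d=20)
Op 12: UPDATE d=1 (auto-commit; committed d=1)
ROLLBACK at op 6 discards: ['c', 'e']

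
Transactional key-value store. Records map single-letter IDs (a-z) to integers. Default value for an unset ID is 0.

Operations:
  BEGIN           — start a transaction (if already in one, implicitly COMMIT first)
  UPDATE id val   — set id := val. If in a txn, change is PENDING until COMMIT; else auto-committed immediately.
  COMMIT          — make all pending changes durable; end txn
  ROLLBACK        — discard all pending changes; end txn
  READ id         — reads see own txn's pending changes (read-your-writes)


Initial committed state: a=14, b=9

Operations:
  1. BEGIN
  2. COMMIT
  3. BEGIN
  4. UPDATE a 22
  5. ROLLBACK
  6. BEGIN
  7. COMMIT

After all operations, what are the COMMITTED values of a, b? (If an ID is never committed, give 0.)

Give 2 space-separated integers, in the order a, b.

Answer: 14 9

Derivation:
Initial committed: {a=14, b=9}
Op 1: BEGIN: in_txn=True, pending={}
Op 2: COMMIT: merged [] into committed; committed now {a=14, b=9}
Op 3: BEGIN: in_txn=True, pending={}
Op 4: UPDATE a=22 (pending; pending now {a=22})
Op 5: ROLLBACK: discarded pending ['a']; in_txn=False
Op 6: BEGIN: in_txn=True, pending={}
Op 7: COMMIT: merged [] into committed; committed now {a=14, b=9}
Final committed: {a=14, b=9}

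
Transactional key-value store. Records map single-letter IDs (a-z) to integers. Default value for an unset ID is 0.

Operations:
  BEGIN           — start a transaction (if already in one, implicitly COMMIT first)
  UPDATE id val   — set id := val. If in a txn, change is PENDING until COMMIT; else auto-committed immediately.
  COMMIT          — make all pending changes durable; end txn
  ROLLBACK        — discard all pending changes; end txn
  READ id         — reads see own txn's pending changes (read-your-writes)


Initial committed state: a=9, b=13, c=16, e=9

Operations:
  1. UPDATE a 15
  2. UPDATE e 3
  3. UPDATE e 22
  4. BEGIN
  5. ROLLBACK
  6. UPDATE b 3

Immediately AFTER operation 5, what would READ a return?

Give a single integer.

Initial committed: {a=9, b=13, c=16, e=9}
Op 1: UPDATE a=15 (auto-commit; committed a=15)
Op 2: UPDATE e=3 (auto-commit; committed e=3)
Op 3: UPDATE e=22 (auto-commit; committed e=22)
Op 4: BEGIN: in_txn=True, pending={}
Op 5: ROLLBACK: discarded pending []; in_txn=False
After op 5: visible(a) = 15 (pending={}, committed={a=15, b=13, c=16, e=22})

Answer: 15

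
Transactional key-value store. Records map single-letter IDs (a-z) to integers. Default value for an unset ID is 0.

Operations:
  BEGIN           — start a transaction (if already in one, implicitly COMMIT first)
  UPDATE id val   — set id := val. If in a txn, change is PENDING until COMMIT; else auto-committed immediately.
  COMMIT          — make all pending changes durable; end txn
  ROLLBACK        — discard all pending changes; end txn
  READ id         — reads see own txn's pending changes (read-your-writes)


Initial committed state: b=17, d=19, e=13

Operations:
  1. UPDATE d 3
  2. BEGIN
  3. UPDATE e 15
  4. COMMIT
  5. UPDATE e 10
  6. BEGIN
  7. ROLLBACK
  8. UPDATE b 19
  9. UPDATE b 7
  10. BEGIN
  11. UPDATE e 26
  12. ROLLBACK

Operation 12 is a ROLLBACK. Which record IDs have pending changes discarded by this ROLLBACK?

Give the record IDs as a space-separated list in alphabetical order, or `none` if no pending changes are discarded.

Initial committed: {b=17, d=19, e=13}
Op 1: UPDATE d=3 (auto-commit; committed d=3)
Op 2: BEGIN: in_txn=True, pending={}
Op 3: UPDATE e=15 (pending; pending now {e=15})
Op 4: COMMIT: merged ['e'] into committed; committed now {b=17, d=3, e=15}
Op 5: UPDATE e=10 (auto-commit; committed e=10)
Op 6: BEGIN: in_txn=True, pending={}
Op 7: ROLLBACK: discarded pending []; in_txn=False
Op 8: UPDATE b=19 (auto-commit; committed b=19)
Op 9: UPDATE b=7 (auto-commit; committed b=7)
Op 10: BEGIN: in_txn=True, pending={}
Op 11: UPDATE e=26 (pending; pending now {e=26})
Op 12: ROLLBACK: discarded pending ['e']; in_txn=False
ROLLBACK at op 12 discards: ['e']

Answer: e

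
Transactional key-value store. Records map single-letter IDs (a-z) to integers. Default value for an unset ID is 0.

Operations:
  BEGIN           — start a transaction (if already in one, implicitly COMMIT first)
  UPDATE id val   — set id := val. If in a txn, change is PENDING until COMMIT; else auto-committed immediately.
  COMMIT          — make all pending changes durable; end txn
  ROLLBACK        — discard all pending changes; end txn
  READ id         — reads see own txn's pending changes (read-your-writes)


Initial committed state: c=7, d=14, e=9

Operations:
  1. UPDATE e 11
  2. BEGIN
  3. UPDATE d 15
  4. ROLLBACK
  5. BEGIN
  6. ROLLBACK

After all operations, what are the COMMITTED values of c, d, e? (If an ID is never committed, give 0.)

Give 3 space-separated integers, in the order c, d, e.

Answer: 7 14 11

Derivation:
Initial committed: {c=7, d=14, e=9}
Op 1: UPDATE e=11 (auto-commit; committed e=11)
Op 2: BEGIN: in_txn=True, pending={}
Op 3: UPDATE d=15 (pending; pending now {d=15})
Op 4: ROLLBACK: discarded pending ['d']; in_txn=False
Op 5: BEGIN: in_txn=True, pending={}
Op 6: ROLLBACK: discarded pending []; in_txn=False
Final committed: {c=7, d=14, e=11}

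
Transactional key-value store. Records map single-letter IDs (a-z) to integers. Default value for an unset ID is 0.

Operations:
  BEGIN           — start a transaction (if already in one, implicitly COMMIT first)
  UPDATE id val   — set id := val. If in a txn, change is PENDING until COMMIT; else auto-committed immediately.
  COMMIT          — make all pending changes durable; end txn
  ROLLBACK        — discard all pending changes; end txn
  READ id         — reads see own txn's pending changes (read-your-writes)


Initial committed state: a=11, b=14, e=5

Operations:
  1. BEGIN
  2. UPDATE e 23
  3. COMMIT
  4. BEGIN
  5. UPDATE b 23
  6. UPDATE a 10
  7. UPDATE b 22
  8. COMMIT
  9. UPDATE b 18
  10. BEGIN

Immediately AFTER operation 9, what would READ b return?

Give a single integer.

Initial committed: {a=11, b=14, e=5}
Op 1: BEGIN: in_txn=True, pending={}
Op 2: UPDATE e=23 (pending; pending now {e=23})
Op 3: COMMIT: merged ['e'] into committed; committed now {a=11, b=14, e=23}
Op 4: BEGIN: in_txn=True, pending={}
Op 5: UPDATE b=23 (pending; pending now {b=23})
Op 6: UPDATE a=10 (pending; pending now {a=10, b=23})
Op 7: UPDATE b=22 (pending; pending now {a=10, b=22})
Op 8: COMMIT: merged ['a', 'b'] into committed; committed now {a=10, b=22, e=23}
Op 9: UPDATE b=18 (auto-commit; committed b=18)
After op 9: visible(b) = 18 (pending={}, committed={a=10, b=18, e=23})

Answer: 18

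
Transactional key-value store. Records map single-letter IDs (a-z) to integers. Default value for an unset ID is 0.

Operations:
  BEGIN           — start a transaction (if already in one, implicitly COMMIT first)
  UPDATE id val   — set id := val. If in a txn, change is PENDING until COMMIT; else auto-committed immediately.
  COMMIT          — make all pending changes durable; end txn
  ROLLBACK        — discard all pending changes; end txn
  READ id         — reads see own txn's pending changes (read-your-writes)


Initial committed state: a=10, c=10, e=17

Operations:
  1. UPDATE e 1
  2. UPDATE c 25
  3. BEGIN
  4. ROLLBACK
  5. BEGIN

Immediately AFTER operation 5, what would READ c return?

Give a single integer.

Initial committed: {a=10, c=10, e=17}
Op 1: UPDATE e=1 (auto-commit; committed e=1)
Op 2: UPDATE c=25 (auto-commit; committed c=25)
Op 3: BEGIN: in_txn=True, pending={}
Op 4: ROLLBACK: discarded pending []; in_txn=False
Op 5: BEGIN: in_txn=True, pending={}
After op 5: visible(c) = 25 (pending={}, committed={a=10, c=25, e=1})

Answer: 25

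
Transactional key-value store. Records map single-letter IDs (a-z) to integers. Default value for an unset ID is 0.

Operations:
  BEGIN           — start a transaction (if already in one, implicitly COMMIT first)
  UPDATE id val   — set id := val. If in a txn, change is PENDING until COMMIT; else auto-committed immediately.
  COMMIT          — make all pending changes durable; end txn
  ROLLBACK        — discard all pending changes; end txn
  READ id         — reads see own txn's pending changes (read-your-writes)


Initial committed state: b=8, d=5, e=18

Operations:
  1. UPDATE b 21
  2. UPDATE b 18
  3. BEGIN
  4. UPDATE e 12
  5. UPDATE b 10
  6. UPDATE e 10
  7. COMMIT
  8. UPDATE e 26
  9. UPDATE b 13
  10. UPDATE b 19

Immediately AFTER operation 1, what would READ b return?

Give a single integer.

Answer: 21

Derivation:
Initial committed: {b=8, d=5, e=18}
Op 1: UPDATE b=21 (auto-commit; committed b=21)
After op 1: visible(b) = 21 (pending={}, committed={b=21, d=5, e=18})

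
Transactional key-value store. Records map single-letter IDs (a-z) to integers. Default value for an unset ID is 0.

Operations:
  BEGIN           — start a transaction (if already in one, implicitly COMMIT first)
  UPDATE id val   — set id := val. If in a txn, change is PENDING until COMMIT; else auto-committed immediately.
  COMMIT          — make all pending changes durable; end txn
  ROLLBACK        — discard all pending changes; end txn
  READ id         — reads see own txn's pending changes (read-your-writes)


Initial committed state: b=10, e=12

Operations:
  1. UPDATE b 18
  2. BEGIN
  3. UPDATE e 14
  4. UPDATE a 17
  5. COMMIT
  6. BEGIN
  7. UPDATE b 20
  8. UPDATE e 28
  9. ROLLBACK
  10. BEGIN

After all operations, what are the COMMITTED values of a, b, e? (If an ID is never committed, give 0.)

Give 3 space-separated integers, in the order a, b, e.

Initial committed: {b=10, e=12}
Op 1: UPDATE b=18 (auto-commit; committed b=18)
Op 2: BEGIN: in_txn=True, pending={}
Op 3: UPDATE e=14 (pending; pending now {e=14})
Op 4: UPDATE a=17 (pending; pending now {a=17, e=14})
Op 5: COMMIT: merged ['a', 'e'] into committed; committed now {a=17, b=18, e=14}
Op 6: BEGIN: in_txn=True, pending={}
Op 7: UPDATE b=20 (pending; pending now {b=20})
Op 8: UPDATE e=28 (pending; pending now {b=20, e=28})
Op 9: ROLLBACK: discarded pending ['b', 'e']; in_txn=False
Op 10: BEGIN: in_txn=True, pending={}
Final committed: {a=17, b=18, e=14}

Answer: 17 18 14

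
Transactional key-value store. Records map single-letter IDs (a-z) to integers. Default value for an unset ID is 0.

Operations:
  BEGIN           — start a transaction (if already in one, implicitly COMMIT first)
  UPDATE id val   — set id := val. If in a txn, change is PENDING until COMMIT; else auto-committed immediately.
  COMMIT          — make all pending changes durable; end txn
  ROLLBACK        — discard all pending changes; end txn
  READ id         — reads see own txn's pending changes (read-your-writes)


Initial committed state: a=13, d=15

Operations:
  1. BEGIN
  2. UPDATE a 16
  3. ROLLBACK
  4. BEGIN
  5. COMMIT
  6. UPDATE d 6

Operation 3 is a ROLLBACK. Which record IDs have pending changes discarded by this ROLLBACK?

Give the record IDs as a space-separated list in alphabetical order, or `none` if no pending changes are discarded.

Answer: a

Derivation:
Initial committed: {a=13, d=15}
Op 1: BEGIN: in_txn=True, pending={}
Op 2: UPDATE a=16 (pending; pending now {a=16})
Op 3: ROLLBACK: discarded pending ['a']; in_txn=False
Op 4: BEGIN: in_txn=True, pending={}
Op 5: COMMIT: merged [] into committed; committed now {a=13, d=15}
Op 6: UPDATE d=6 (auto-commit; committed d=6)
ROLLBACK at op 3 discards: ['a']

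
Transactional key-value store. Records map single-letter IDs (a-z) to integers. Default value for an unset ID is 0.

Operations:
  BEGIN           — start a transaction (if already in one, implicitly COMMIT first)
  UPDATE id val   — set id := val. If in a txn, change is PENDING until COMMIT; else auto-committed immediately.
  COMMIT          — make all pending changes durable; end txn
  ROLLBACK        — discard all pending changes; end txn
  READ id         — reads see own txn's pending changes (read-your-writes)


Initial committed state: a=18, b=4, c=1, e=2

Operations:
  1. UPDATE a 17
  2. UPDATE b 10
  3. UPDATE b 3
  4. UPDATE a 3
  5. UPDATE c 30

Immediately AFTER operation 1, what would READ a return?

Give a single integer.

Answer: 17

Derivation:
Initial committed: {a=18, b=4, c=1, e=2}
Op 1: UPDATE a=17 (auto-commit; committed a=17)
After op 1: visible(a) = 17 (pending={}, committed={a=17, b=4, c=1, e=2})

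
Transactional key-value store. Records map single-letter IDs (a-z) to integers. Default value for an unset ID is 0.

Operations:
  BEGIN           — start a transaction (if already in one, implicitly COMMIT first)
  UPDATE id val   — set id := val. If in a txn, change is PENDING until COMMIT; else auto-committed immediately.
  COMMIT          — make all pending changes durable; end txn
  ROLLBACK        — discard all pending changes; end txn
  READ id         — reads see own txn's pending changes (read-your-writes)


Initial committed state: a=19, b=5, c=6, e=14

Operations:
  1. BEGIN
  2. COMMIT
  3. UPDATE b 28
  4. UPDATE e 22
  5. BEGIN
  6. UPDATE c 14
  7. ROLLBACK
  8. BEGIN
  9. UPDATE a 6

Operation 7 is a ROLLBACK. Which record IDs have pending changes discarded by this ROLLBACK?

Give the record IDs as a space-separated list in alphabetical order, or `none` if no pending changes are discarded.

Answer: c

Derivation:
Initial committed: {a=19, b=5, c=6, e=14}
Op 1: BEGIN: in_txn=True, pending={}
Op 2: COMMIT: merged [] into committed; committed now {a=19, b=5, c=6, e=14}
Op 3: UPDATE b=28 (auto-commit; committed b=28)
Op 4: UPDATE e=22 (auto-commit; committed e=22)
Op 5: BEGIN: in_txn=True, pending={}
Op 6: UPDATE c=14 (pending; pending now {c=14})
Op 7: ROLLBACK: discarded pending ['c']; in_txn=False
Op 8: BEGIN: in_txn=True, pending={}
Op 9: UPDATE a=6 (pending; pending now {a=6})
ROLLBACK at op 7 discards: ['c']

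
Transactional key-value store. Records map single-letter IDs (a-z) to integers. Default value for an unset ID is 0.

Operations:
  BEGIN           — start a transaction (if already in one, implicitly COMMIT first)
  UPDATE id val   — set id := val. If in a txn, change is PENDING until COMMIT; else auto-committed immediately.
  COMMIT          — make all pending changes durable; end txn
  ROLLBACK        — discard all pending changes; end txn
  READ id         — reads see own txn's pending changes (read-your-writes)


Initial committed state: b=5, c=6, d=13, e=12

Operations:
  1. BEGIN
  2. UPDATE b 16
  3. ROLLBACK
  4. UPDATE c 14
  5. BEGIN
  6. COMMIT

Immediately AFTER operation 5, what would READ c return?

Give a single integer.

Answer: 14

Derivation:
Initial committed: {b=5, c=6, d=13, e=12}
Op 1: BEGIN: in_txn=True, pending={}
Op 2: UPDATE b=16 (pending; pending now {b=16})
Op 3: ROLLBACK: discarded pending ['b']; in_txn=False
Op 4: UPDATE c=14 (auto-commit; committed c=14)
Op 5: BEGIN: in_txn=True, pending={}
After op 5: visible(c) = 14 (pending={}, committed={b=5, c=14, d=13, e=12})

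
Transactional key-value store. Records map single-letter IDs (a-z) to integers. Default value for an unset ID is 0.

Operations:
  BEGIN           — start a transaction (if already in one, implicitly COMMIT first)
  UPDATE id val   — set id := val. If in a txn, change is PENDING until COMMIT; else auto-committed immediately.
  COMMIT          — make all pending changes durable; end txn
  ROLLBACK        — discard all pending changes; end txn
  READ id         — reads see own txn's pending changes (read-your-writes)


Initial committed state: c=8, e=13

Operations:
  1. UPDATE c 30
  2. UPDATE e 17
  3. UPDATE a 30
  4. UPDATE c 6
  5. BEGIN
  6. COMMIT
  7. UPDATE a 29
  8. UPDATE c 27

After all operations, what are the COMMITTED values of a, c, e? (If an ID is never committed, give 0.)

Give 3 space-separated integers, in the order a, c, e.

Answer: 29 27 17

Derivation:
Initial committed: {c=8, e=13}
Op 1: UPDATE c=30 (auto-commit; committed c=30)
Op 2: UPDATE e=17 (auto-commit; committed e=17)
Op 3: UPDATE a=30 (auto-commit; committed a=30)
Op 4: UPDATE c=6 (auto-commit; committed c=6)
Op 5: BEGIN: in_txn=True, pending={}
Op 6: COMMIT: merged [] into committed; committed now {a=30, c=6, e=17}
Op 7: UPDATE a=29 (auto-commit; committed a=29)
Op 8: UPDATE c=27 (auto-commit; committed c=27)
Final committed: {a=29, c=27, e=17}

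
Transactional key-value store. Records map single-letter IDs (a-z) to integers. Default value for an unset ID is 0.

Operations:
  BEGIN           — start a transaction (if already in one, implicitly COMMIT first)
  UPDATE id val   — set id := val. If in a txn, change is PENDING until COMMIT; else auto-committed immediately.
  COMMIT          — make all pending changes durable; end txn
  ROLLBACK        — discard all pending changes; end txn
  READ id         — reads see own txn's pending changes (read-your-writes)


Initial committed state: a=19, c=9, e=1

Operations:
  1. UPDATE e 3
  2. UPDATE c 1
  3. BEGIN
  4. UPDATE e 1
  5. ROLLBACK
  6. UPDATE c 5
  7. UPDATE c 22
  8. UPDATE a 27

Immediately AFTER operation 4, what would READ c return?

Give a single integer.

Initial committed: {a=19, c=9, e=1}
Op 1: UPDATE e=3 (auto-commit; committed e=3)
Op 2: UPDATE c=1 (auto-commit; committed c=1)
Op 3: BEGIN: in_txn=True, pending={}
Op 4: UPDATE e=1 (pending; pending now {e=1})
After op 4: visible(c) = 1 (pending={e=1}, committed={a=19, c=1, e=3})

Answer: 1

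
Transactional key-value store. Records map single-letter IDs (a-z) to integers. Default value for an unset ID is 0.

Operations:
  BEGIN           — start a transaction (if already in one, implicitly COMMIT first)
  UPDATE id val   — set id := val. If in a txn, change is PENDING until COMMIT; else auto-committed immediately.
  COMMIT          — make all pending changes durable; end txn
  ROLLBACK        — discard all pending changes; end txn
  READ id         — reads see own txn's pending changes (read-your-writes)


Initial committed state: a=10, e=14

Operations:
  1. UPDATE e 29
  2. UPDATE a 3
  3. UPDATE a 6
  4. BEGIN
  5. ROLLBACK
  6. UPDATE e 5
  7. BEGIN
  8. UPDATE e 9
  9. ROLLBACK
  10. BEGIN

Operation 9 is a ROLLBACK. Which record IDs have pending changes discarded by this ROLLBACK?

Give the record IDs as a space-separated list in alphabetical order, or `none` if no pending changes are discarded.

Initial committed: {a=10, e=14}
Op 1: UPDATE e=29 (auto-commit; committed e=29)
Op 2: UPDATE a=3 (auto-commit; committed a=3)
Op 3: UPDATE a=6 (auto-commit; committed a=6)
Op 4: BEGIN: in_txn=True, pending={}
Op 5: ROLLBACK: discarded pending []; in_txn=False
Op 6: UPDATE e=5 (auto-commit; committed e=5)
Op 7: BEGIN: in_txn=True, pending={}
Op 8: UPDATE e=9 (pending; pending now {e=9})
Op 9: ROLLBACK: discarded pending ['e']; in_txn=False
Op 10: BEGIN: in_txn=True, pending={}
ROLLBACK at op 9 discards: ['e']

Answer: e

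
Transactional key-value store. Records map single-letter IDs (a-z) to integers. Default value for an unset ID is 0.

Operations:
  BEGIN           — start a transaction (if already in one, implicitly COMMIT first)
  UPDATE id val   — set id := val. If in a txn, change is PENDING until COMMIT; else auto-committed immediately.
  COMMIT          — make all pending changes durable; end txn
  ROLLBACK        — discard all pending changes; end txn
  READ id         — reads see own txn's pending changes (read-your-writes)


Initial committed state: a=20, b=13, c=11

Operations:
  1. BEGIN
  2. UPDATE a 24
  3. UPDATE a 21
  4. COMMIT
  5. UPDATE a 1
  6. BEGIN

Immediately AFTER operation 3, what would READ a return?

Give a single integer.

Initial committed: {a=20, b=13, c=11}
Op 1: BEGIN: in_txn=True, pending={}
Op 2: UPDATE a=24 (pending; pending now {a=24})
Op 3: UPDATE a=21 (pending; pending now {a=21})
After op 3: visible(a) = 21 (pending={a=21}, committed={a=20, b=13, c=11})

Answer: 21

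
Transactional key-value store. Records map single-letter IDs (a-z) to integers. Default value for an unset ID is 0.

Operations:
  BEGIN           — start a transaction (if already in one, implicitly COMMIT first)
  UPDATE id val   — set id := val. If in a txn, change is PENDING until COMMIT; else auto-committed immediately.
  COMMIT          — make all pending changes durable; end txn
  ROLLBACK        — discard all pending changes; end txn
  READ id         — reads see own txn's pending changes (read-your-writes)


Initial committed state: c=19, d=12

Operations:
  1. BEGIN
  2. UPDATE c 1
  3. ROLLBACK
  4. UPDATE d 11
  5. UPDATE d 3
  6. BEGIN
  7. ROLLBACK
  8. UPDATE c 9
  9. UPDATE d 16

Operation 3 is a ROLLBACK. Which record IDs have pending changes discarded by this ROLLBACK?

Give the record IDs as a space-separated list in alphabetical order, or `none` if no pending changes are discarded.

Answer: c

Derivation:
Initial committed: {c=19, d=12}
Op 1: BEGIN: in_txn=True, pending={}
Op 2: UPDATE c=1 (pending; pending now {c=1})
Op 3: ROLLBACK: discarded pending ['c']; in_txn=False
Op 4: UPDATE d=11 (auto-commit; committed d=11)
Op 5: UPDATE d=3 (auto-commit; committed d=3)
Op 6: BEGIN: in_txn=True, pending={}
Op 7: ROLLBACK: discarded pending []; in_txn=False
Op 8: UPDATE c=9 (auto-commit; committed c=9)
Op 9: UPDATE d=16 (auto-commit; committed d=16)
ROLLBACK at op 3 discards: ['c']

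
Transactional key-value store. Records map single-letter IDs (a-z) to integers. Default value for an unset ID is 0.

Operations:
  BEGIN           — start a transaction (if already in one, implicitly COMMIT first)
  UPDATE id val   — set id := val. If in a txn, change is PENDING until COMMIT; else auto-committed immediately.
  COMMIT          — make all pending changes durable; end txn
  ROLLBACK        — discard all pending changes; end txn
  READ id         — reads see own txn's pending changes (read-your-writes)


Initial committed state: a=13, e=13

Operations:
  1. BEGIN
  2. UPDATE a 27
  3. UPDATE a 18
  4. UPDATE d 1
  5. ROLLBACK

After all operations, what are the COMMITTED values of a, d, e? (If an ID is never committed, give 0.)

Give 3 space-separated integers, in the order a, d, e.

Initial committed: {a=13, e=13}
Op 1: BEGIN: in_txn=True, pending={}
Op 2: UPDATE a=27 (pending; pending now {a=27})
Op 3: UPDATE a=18 (pending; pending now {a=18})
Op 4: UPDATE d=1 (pending; pending now {a=18, d=1})
Op 5: ROLLBACK: discarded pending ['a', 'd']; in_txn=False
Final committed: {a=13, e=13}

Answer: 13 0 13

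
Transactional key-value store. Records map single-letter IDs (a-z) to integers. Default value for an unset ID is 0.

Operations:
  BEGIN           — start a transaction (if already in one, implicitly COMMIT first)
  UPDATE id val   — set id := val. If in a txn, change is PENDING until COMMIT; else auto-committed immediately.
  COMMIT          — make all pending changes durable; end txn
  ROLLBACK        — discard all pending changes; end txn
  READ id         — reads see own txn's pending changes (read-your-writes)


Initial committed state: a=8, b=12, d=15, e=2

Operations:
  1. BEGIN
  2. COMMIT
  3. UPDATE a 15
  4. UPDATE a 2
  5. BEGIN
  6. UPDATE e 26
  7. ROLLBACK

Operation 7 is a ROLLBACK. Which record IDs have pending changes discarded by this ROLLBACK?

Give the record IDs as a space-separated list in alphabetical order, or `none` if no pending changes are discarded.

Answer: e

Derivation:
Initial committed: {a=8, b=12, d=15, e=2}
Op 1: BEGIN: in_txn=True, pending={}
Op 2: COMMIT: merged [] into committed; committed now {a=8, b=12, d=15, e=2}
Op 3: UPDATE a=15 (auto-commit; committed a=15)
Op 4: UPDATE a=2 (auto-commit; committed a=2)
Op 5: BEGIN: in_txn=True, pending={}
Op 6: UPDATE e=26 (pending; pending now {e=26})
Op 7: ROLLBACK: discarded pending ['e']; in_txn=False
ROLLBACK at op 7 discards: ['e']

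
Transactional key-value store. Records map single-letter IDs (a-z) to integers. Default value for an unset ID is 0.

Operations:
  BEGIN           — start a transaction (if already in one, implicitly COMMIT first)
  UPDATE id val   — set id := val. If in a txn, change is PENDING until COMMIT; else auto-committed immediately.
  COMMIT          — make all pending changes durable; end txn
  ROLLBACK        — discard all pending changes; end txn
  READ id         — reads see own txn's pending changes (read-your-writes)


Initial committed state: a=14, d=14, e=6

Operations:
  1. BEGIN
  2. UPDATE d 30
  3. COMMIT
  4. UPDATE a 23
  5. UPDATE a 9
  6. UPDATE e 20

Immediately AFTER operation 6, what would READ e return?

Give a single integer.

Initial committed: {a=14, d=14, e=6}
Op 1: BEGIN: in_txn=True, pending={}
Op 2: UPDATE d=30 (pending; pending now {d=30})
Op 3: COMMIT: merged ['d'] into committed; committed now {a=14, d=30, e=6}
Op 4: UPDATE a=23 (auto-commit; committed a=23)
Op 5: UPDATE a=9 (auto-commit; committed a=9)
Op 6: UPDATE e=20 (auto-commit; committed e=20)
After op 6: visible(e) = 20 (pending={}, committed={a=9, d=30, e=20})

Answer: 20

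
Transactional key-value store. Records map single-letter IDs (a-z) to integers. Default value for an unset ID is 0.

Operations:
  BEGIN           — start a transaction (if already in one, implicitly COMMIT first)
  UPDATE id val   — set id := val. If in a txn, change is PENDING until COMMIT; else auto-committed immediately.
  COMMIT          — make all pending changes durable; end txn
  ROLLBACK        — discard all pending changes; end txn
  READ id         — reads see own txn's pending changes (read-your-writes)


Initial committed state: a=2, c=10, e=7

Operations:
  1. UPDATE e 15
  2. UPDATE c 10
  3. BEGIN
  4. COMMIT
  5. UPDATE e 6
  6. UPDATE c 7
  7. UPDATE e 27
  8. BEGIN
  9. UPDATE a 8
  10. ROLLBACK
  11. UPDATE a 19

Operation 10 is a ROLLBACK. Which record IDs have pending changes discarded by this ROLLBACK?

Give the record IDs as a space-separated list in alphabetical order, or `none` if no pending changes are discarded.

Answer: a

Derivation:
Initial committed: {a=2, c=10, e=7}
Op 1: UPDATE e=15 (auto-commit; committed e=15)
Op 2: UPDATE c=10 (auto-commit; committed c=10)
Op 3: BEGIN: in_txn=True, pending={}
Op 4: COMMIT: merged [] into committed; committed now {a=2, c=10, e=15}
Op 5: UPDATE e=6 (auto-commit; committed e=6)
Op 6: UPDATE c=7 (auto-commit; committed c=7)
Op 7: UPDATE e=27 (auto-commit; committed e=27)
Op 8: BEGIN: in_txn=True, pending={}
Op 9: UPDATE a=8 (pending; pending now {a=8})
Op 10: ROLLBACK: discarded pending ['a']; in_txn=False
Op 11: UPDATE a=19 (auto-commit; committed a=19)
ROLLBACK at op 10 discards: ['a']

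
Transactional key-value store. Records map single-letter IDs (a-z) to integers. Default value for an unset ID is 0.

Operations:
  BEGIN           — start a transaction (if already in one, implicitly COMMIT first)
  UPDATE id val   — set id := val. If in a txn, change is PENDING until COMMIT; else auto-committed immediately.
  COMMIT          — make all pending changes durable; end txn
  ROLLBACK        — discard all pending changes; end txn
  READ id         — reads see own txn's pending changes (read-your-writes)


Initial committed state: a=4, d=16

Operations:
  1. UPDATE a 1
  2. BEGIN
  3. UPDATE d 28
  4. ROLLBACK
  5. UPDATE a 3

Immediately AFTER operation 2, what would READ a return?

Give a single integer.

Answer: 1

Derivation:
Initial committed: {a=4, d=16}
Op 1: UPDATE a=1 (auto-commit; committed a=1)
Op 2: BEGIN: in_txn=True, pending={}
After op 2: visible(a) = 1 (pending={}, committed={a=1, d=16})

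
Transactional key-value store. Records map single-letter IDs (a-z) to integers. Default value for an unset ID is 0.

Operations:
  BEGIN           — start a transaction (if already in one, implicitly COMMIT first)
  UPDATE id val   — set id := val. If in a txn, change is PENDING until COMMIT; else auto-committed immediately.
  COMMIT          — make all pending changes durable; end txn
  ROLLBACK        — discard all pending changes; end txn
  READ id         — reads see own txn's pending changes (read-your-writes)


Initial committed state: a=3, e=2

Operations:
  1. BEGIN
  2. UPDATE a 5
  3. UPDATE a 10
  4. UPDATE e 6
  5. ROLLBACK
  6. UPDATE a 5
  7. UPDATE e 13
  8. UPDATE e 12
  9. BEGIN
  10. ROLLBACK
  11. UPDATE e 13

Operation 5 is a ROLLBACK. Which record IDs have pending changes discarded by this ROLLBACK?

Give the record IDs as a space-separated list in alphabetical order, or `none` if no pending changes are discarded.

Answer: a e

Derivation:
Initial committed: {a=3, e=2}
Op 1: BEGIN: in_txn=True, pending={}
Op 2: UPDATE a=5 (pending; pending now {a=5})
Op 3: UPDATE a=10 (pending; pending now {a=10})
Op 4: UPDATE e=6 (pending; pending now {a=10, e=6})
Op 5: ROLLBACK: discarded pending ['a', 'e']; in_txn=False
Op 6: UPDATE a=5 (auto-commit; committed a=5)
Op 7: UPDATE e=13 (auto-commit; committed e=13)
Op 8: UPDATE e=12 (auto-commit; committed e=12)
Op 9: BEGIN: in_txn=True, pending={}
Op 10: ROLLBACK: discarded pending []; in_txn=False
Op 11: UPDATE e=13 (auto-commit; committed e=13)
ROLLBACK at op 5 discards: ['a', 'e']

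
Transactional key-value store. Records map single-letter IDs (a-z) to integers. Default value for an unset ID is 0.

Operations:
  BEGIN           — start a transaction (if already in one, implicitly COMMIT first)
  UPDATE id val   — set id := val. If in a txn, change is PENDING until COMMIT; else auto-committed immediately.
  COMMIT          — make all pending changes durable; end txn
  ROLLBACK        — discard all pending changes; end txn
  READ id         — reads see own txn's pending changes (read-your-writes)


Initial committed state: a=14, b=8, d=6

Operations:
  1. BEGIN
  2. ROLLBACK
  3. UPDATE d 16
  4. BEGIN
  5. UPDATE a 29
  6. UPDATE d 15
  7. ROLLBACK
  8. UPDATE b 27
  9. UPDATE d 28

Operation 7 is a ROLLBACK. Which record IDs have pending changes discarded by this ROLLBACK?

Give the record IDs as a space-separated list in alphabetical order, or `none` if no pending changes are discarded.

Initial committed: {a=14, b=8, d=6}
Op 1: BEGIN: in_txn=True, pending={}
Op 2: ROLLBACK: discarded pending []; in_txn=False
Op 3: UPDATE d=16 (auto-commit; committed d=16)
Op 4: BEGIN: in_txn=True, pending={}
Op 5: UPDATE a=29 (pending; pending now {a=29})
Op 6: UPDATE d=15 (pending; pending now {a=29, d=15})
Op 7: ROLLBACK: discarded pending ['a', 'd']; in_txn=False
Op 8: UPDATE b=27 (auto-commit; committed b=27)
Op 9: UPDATE d=28 (auto-commit; committed d=28)
ROLLBACK at op 7 discards: ['a', 'd']

Answer: a d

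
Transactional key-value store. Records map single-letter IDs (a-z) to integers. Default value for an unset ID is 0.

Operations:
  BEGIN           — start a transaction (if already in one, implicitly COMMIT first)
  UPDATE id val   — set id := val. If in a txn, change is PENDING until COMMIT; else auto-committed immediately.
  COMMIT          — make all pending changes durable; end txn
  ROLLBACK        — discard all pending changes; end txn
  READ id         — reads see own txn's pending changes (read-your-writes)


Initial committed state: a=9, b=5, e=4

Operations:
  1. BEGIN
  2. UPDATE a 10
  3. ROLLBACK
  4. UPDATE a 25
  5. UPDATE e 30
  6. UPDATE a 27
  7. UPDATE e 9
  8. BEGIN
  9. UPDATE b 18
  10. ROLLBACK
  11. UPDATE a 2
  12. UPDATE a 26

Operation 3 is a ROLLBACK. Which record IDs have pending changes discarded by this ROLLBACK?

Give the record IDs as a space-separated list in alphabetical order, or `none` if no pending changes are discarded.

Initial committed: {a=9, b=5, e=4}
Op 1: BEGIN: in_txn=True, pending={}
Op 2: UPDATE a=10 (pending; pending now {a=10})
Op 3: ROLLBACK: discarded pending ['a']; in_txn=False
Op 4: UPDATE a=25 (auto-commit; committed a=25)
Op 5: UPDATE e=30 (auto-commit; committed e=30)
Op 6: UPDATE a=27 (auto-commit; committed a=27)
Op 7: UPDATE e=9 (auto-commit; committed e=9)
Op 8: BEGIN: in_txn=True, pending={}
Op 9: UPDATE b=18 (pending; pending now {b=18})
Op 10: ROLLBACK: discarded pending ['b']; in_txn=False
Op 11: UPDATE a=2 (auto-commit; committed a=2)
Op 12: UPDATE a=26 (auto-commit; committed a=26)
ROLLBACK at op 3 discards: ['a']

Answer: a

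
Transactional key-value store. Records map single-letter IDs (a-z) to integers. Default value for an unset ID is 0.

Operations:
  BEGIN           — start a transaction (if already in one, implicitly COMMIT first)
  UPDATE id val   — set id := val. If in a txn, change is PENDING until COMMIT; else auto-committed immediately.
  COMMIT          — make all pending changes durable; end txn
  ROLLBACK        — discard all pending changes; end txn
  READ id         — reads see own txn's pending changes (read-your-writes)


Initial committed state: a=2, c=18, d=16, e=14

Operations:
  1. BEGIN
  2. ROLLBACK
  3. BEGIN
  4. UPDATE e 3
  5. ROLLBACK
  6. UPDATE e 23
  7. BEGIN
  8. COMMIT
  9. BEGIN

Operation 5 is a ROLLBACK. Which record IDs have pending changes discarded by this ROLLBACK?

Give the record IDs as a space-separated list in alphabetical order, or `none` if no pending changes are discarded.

Answer: e

Derivation:
Initial committed: {a=2, c=18, d=16, e=14}
Op 1: BEGIN: in_txn=True, pending={}
Op 2: ROLLBACK: discarded pending []; in_txn=False
Op 3: BEGIN: in_txn=True, pending={}
Op 4: UPDATE e=3 (pending; pending now {e=3})
Op 5: ROLLBACK: discarded pending ['e']; in_txn=False
Op 6: UPDATE e=23 (auto-commit; committed e=23)
Op 7: BEGIN: in_txn=True, pending={}
Op 8: COMMIT: merged [] into committed; committed now {a=2, c=18, d=16, e=23}
Op 9: BEGIN: in_txn=True, pending={}
ROLLBACK at op 5 discards: ['e']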